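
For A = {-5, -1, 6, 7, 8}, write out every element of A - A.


A - A = {a - a' : a, a' ∈ A}.
Compute a - a' for each ordered pair (a, a'):
a = -5: -5--5=0, -5--1=-4, -5-6=-11, -5-7=-12, -5-8=-13
a = -1: -1--5=4, -1--1=0, -1-6=-7, -1-7=-8, -1-8=-9
a = 6: 6--5=11, 6--1=7, 6-6=0, 6-7=-1, 6-8=-2
a = 7: 7--5=12, 7--1=8, 7-6=1, 7-7=0, 7-8=-1
a = 8: 8--5=13, 8--1=9, 8-6=2, 8-7=1, 8-8=0
Collecting distinct values (and noting 0 appears from a-a):
A - A = {-13, -12, -11, -9, -8, -7, -4, -2, -1, 0, 1, 2, 4, 7, 8, 9, 11, 12, 13}
|A - A| = 19

A - A = {-13, -12, -11, -9, -8, -7, -4, -2, -1, 0, 1, 2, 4, 7, 8, 9, 11, 12, 13}


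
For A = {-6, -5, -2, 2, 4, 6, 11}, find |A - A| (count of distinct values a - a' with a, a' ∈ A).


A - A = {a - a' : a, a' ∈ A}; |A| = 7.
Bounds: 2|A|-1 ≤ |A - A| ≤ |A|² - |A| + 1, i.e. 13 ≤ |A - A| ≤ 43.
Note: 0 ∈ A - A always (from a - a). The set is symmetric: if d ∈ A - A then -d ∈ A - A.
Enumerate nonzero differences d = a - a' with a > a' (then include -d):
Positive differences: {1, 2, 3, 4, 5, 6, 7, 8, 9, 10, 11, 12, 13, 16, 17}
Full difference set: {0} ∪ (positive diffs) ∪ (negative diffs).
|A - A| = 1 + 2·15 = 31 (matches direct enumeration: 31).

|A - A| = 31


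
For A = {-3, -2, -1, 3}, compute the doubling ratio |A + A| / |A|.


|A| = 4.
Compute A + A by enumerating all 16 pairs.
A + A = {-6, -5, -4, -3, -2, 0, 1, 2, 6}, so |A + A| = 9.
K = |A + A| / |A| = 9/4 (already in lowest terms) ≈ 2.2500.
Reference: AP of size 4 gives K = 7/4 ≈ 1.7500; a fully generic set of size 4 gives K ≈ 2.5000.

|A| = 4, |A + A| = 9, K = 9/4.


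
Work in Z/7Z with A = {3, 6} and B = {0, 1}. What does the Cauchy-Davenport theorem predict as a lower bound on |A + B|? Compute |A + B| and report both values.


Cauchy-Davenport: |A + B| ≥ min(p, |A| + |B| - 1) for A, B nonempty in Z/pZ.
|A| = 2, |B| = 2, p = 7.
CD lower bound = min(7, 2 + 2 - 1) = min(7, 3) = 3.
Compute A + B mod 7 directly:
a = 3: 3+0=3, 3+1=4
a = 6: 6+0=6, 6+1=0
A + B = {0, 3, 4, 6}, so |A + B| = 4.
Verify: 4 ≥ 3? Yes ✓.

CD lower bound = 3, actual |A + B| = 4.


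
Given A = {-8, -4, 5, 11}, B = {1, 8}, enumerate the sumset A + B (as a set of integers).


A + B = {a + b : a ∈ A, b ∈ B}.
Enumerate all |A|·|B| = 4·2 = 8 pairs (a, b) and collect distinct sums.
a = -8: -8+1=-7, -8+8=0
a = -4: -4+1=-3, -4+8=4
a = 5: 5+1=6, 5+8=13
a = 11: 11+1=12, 11+8=19
Collecting distinct sums: A + B = {-7, -3, 0, 4, 6, 12, 13, 19}
|A + B| = 8

A + B = {-7, -3, 0, 4, 6, 12, 13, 19}


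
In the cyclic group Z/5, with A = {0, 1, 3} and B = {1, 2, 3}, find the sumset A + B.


Work in Z/5Z: reduce every sum a + b modulo 5.
Enumerate all 9 pairs:
a = 0: 0+1=1, 0+2=2, 0+3=3
a = 1: 1+1=2, 1+2=3, 1+3=4
a = 3: 3+1=4, 3+2=0, 3+3=1
Distinct residues collected: {0, 1, 2, 3, 4}
|A + B| = 5 (out of 5 total residues).

A + B = {0, 1, 2, 3, 4}


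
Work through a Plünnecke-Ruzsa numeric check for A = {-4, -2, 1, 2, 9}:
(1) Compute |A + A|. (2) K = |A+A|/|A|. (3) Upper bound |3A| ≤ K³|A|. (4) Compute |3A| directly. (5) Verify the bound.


|A| = 5.
Step 1: Compute A + A by enumerating all 25 pairs.
A + A = {-8, -6, -4, -3, -2, -1, 0, 2, 3, 4, 5, 7, 10, 11, 18}, so |A + A| = 15.
Step 2: Doubling constant K = |A + A|/|A| = 15/5 = 15/5 ≈ 3.0000.
Step 3: Plünnecke-Ruzsa gives |3A| ≤ K³·|A| = (3.0000)³ · 5 ≈ 135.0000.
Step 4: Compute 3A = A + A + A directly by enumerating all triples (a,b,c) ∈ A³; |3A| = 28.
Step 5: Check 28 ≤ 135.0000? Yes ✓.

K = 15/5, Plünnecke-Ruzsa bound K³|A| ≈ 135.0000, |3A| = 28, inequality holds.


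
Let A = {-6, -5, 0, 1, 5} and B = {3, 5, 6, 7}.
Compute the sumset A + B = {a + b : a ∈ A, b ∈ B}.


A + B = {a + b : a ∈ A, b ∈ B}.
Enumerate all |A|·|B| = 5·4 = 20 pairs (a, b) and collect distinct sums.
a = -6: -6+3=-3, -6+5=-1, -6+6=0, -6+7=1
a = -5: -5+3=-2, -5+5=0, -5+6=1, -5+7=2
a = 0: 0+3=3, 0+5=5, 0+6=6, 0+7=7
a = 1: 1+3=4, 1+5=6, 1+6=7, 1+7=8
a = 5: 5+3=8, 5+5=10, 5+6=11, 5+7=12
Collecting distinct sums: A + B = {-3, -2, -1, 0, 1, 2, 3, 4, 5, 6, 7, 8, 10, 11, 12}
|A + B| = 15

A + B = {-3, -2, -1, 0, 1, 2, 3, 4, 5, 6, 7, 8, 10, 11, 12}


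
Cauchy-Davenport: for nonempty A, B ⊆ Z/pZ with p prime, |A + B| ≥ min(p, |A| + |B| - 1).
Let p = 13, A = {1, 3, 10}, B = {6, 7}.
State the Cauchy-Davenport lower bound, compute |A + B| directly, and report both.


Cauchy-Davenport: |A + B| ≥ min(p, |A| + |B| - 1) for A, B nonempty in Z/pZ.
|A| = 3, |B| = 2, p = 13.
CD lower bound = min(13, 3 + 2 - 1) = min(13, 4) = 4.
Compute A + B mod 13 directly:
a = 1: 1+6=7, 1+7=8
a = 3: 3+6=9, 3+7=10
a = 10: 10+6=3, 10+7=4
A + B = {3, 4, 7, 8, 9, 10}, so |A + B| = 6.
Verify: 6 ≥ 4? Yes ✓.

CD lower bound = 4, actual |A + B| = 6.


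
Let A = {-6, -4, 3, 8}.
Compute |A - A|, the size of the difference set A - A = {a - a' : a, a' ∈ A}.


A - A = {a - a' : a, a' ∈ A}; |A| = 4.
Bounds: 2|A|-1 ≤ |A - A| ≤ |A|² - |A| + 1, i.e. 7 ≤ |A - A| ≤ 13.
Note: 0 ∈ A - A always (from a - a). The set is symmetric: if d ∈ A - A then -d ∈ A - A.
Enumerate nonzero differences d = a - a' with a > a' (then include -d):
Positive differences: {2, 5, 7, 9, 12, 14}
Full difference set: {0} ∪ (positive diffs) ∪ (negative diffs).
|A - A| = 1 + 2·6 = 13 (matches direct enumeration: 13).

|A - A| = 13


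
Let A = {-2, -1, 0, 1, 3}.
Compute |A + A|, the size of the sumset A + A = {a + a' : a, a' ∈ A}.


A + A = {a + a' : a, a' ∈ A}; |A| = 5.
General bounds: 2|A| - 1 ≤ |A + A| ≤ |A|(|A|+1)/2, i.e. 9 ≤ |A + A| ≤ 15.
Lower bound 2|A|-1 is attained iff A is an arithmetic progression.
Enumerate sums a + a' for a ≤ a' (symmetric, so this suffices):
a = -2: -2+-2=-4, -2+-1=-3, -2+0=-2, -2+1=-1, -2+3=1
a = -1: -1+-1=-2, -1+0=-1, -1+1=0, -1+3=2
a = 0: 0+0=0, 0+1=1, 0+3=3
a = 1: 1+1=2, 1+3=4
a = 3: 3+3=6
Distinct sums: {-4, -3, -2, -1, 0, 1, 2, 3, 4, 6}
|A + A| = 10

|A + A| = 10


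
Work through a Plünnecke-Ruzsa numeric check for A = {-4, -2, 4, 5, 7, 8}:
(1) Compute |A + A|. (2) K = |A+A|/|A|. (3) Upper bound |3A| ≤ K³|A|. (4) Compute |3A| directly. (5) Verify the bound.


|A| = 6.
Step 1: Compute A + A by enumerating all 36 pairs.
A + A = {-8, -6, -4, 0, 1, 2, 3, 4, 5, 6, 8, 9, 10, 11, 12, 13, 14, 15, 16}, so |A + A| = 19.
Step 2: Doubling constant K = |A + A|/|A| = 19/6 = 19/6 ≈ 3.1667.
Step 3: Plünnecke-Ruzsa gives |3A| ≤ K³·|A| = (3.1667)³ · 6 ≈ 190.5278.
Step 4: Compute 3A = A + A + A directly by enumerating all triples (a,b,c) ∈ A³; |3A| = 33.
Step 5: Check 33 ≤ 190.5278? Yes ✓.

K = 19/6, Plünnecke-Ruzsa bound K³|A| ≈ 190.5278, |3A| = 33, inequality holds.


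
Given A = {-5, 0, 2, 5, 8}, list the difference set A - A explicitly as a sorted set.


A - A = {a - a' : a, a' ∈ A}.
Compute a - a' for each ordered pair (a, a'):
a = -5: -5--5=0, -5-0=-5, -5-2=-7, -5-5=-10, -5-8=-13
a = 0: 0--5=5, 0-0=0, 0-2=-2, 0-5=-5, 0-8=-8
a = 2: 2--5=7, 2-0=2, 2-2=0, 2-5=-3, 2-8=-6
a = 5: 5--5=10, 5-0=5, 5-2=3, 5-5=0, 5-8=-3
a = 8: 8--5=13, 8-0=8, 8-2=6, 8-5=3, 8-8=0
Collecting distinct values (and noting 0 appears from a-a):
A - A = {-13, -10, -8, -7, -6, -5, -3, -2, 0, 2, 3, 5, 6, 7, 8, 10, 13}
|A - A| = 17

A - A = {-13, -10, -8, -7, -6, -5, -3, -2, 0, 2, 3, 5, 6, 7, 8, 10, 13}


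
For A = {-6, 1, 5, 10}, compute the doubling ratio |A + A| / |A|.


|A| = 4.
Compute A + A by enumerating all 16 pairs.
A + A = {-12, -5, -1, 2, 4, 6, 10, 11, 15, 20}, so |A + A| = 10.
K = |A + A| / |A| = 10/4 = 5/2 ≈ 2.5000.
Reference: AP of size 4 gives K = 7/4 ≈ 1.7500; a fully generic set of size 4 gives K ≈ 2.5000.

|A| = 4, |A + A| = 10, K = 10/4 = 5/2.


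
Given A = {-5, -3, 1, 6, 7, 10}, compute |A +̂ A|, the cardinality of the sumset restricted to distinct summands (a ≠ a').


Restricted sumset: A +̂ A = {a + a' : a ∈ A, a' ∈ A, a ≠ a'}.
Equivalently, take A + A and drop any sum 2a that is achievable ONLY as a + a for a ∈ A (i.e. sums representable only with equal summands).
Enumerate pairs (a, a') with a < a' (symmetric, so each unordered pair gives one sum; this covers all a ≠ a'):
  -5 + -3 = -8
  -5 + 1 = -4
  -5 + 6 = 1
  -5 + 7 = 2
  -5 + 10 = 5
  -3 + 1 = -2
  -3 + 6 = 3
  -3 + 7 = 4
  -3 + 10 = 7
  1 + 6 = 7
  1 + 7 = 8
  1 + 10 = 11
  6 + 7 = 13
  6 + 10 = 16
  7 + 10 = 17
Collected distinct sums: {-8, -4, -2, 1, 2, 3, 4, 5, 7, 8, 11, 13, 16, 17}
|A +̂ A| = 14
(Reference bound: |A +̂ A| ≥ 2|A| - 3 for |A| ≥ 2, with |A| = 6 giving ≥ 9.)

|A +̂ A| = 14


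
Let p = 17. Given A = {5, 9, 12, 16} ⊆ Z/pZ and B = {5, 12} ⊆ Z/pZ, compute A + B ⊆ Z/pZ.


Work in Z/17Z: reduce every sum a + b modulo 17.
Enumerate all 8 pairs:
a = 5: 5+5=10, 5+12=0
a = 9: 9+5=14, 9+12=4
a = 12: 12+5=0, 12+12=7
a = 16: 16+5=4, 16+12=11
Distinct residues collected: {0, 4, 7, 10, 11, 14}
|A + B| = 6 (out of 17 total residues).

A + B = {0, 4, 7, 10, 11, 14}


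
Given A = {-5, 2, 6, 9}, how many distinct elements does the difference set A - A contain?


A - A = {a - a' : a, a' ∈ A}; |A| = 4.
Bounds: 2|A|-1 ≤ |A - A| ≤ |A|² - |A| + 1, i.e. 7 ≤ |A - A| ≤ 13.
Note: 0 ∈ A - A always (from a - a). The set is symmetric: if d ∈ A - A then -d ∈ A - A.
Enumerate nonzero differences d = a - a' with a > a' (then include -d):
Positive differences: {3, 4, 7, 11, 14}
Full difference set: {0} ∪ (positive diffs) ∪ (negative diffs).
|A - A| = 1 + 2·5 = 11 (matches direct enumeration: 11).

|A - A| = 11


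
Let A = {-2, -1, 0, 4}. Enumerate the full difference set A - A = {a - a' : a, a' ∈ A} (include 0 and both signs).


A - A = {a - a' : a, a' ∈ A}.
Compute a - a' for each ordered pair (a, a'):
a = -2: -2--2=0, -2--1=-1, -2-0=-2, -2-4=-6
a = -1: -1--2=1, -1--1=0, -1-0=-1, -1-4=-5
a = 0: 0--2=2, 0--1=1, 0-0=0, 0-4=-4
a = 4: 4--2=6, 4--1=5, 4-0=4, 4-4=0
Collecting distinct values (and noting 0 appears from a-a):
A - A = {-6, -5, -4, -2, -1, 0, 1, 2, 4, 5, 6}
|A - A| = 11

A - A = {-6, -5, -4, -2, -1, 0, 1, 2, 4, 5, 6}


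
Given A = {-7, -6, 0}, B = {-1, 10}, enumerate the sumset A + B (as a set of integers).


A + B = {a + b : a ∈ A, b ∈ B}.
Enumerate all |A|·|B| = 3·2 = 6 pairs (a, b) and collect distinct sums.
a = -7: -7+-1=-8, -7+10=3
a = -6: -6+-1=-7, -6+10=4
a = 0: 0+-1=-1, 0+10=10
Collecting distinct sums: A + B = {-8, -7, -1, 3, 4, 10}
|A + B| = 6

A + B = {-8, -7, -1, 3, 4, 10}


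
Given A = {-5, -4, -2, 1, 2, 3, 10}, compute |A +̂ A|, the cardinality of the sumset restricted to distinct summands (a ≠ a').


Restricted sumset: A +̂ A = {a + a' : a ∈ A, a' ∈ A, a ≠ a'}.
Equivalently, take A + A and drop any sum 2a that is achievable ONLY as a + a for a ∈ A (i.e. sums representable only with equal summands).
Enumerate pairs (a, a') with a < a' (symmetric, so each unordered pair gives one sum; this covers all a ≠ a'):
  -5 + -4 = -9
  -5 + -2 = -7
  -5 + 1 = -4
  -5 + 2 = -3
  -5 + 3 = -2
  -5 + 10 = 5
  -4 + -2 = -6
  -4 + 1 = -3
  -4 + 2 = -2
  -4 + 3 = -1
  -4 + 10 = 6
  -2 + 1 = -1
  -2 + 2 = 0
  -2 + 3 = 1
  -2 + 10 = 8
  1 + 2 = 3
  1 + 3 = 4
  1 + 10 = 11
  2 + 3 = 5
  2 + 10 = 12
  3 + 10 = 13
Collected distinct sums: {-9, -7, -6, -4, -3, -2, -1, 0, 1, 3, 4, 5, 6, 8, 11, 12, 13}
|A +̂ A| = 17
(Reference bound: |A +̂ A| ≥ 2|A| - 3 for |A| ≥ 2, with |A| = 7 giving ≥ 11.)

|A +̂ A| = 17


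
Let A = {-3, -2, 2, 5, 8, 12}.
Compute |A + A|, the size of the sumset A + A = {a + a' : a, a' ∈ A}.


A + A = {a + a' : a, a' ∈ A}; |A| = 6.
General bounds: 2|A| - 1 ≤ |A + A| ≤ |A|(|A|+1)/2, i.e. 11 ≤ |A + A| ≤ 21.
Lower bound 2|A|-1 is attained iff A is an arithmetic progression.
Enumerate sums a + a' for a ≤ a' (symmetric, so this suffices):
a = -3: -3+-3=-6, -3+-2=-5, -3+2=-1, -3+5=2, -3+8=5, -3+12=9
a = -2: -2+-2=-4, -2+2=0, -2+5=3, -2+8=6, -2+12=10
a = 2: 2+2=4, 2+5=7, 2+8=10, 2+12=14
a = 5: 5+5=10, 5+8=13, 5+12=17
a = 8: 8+8=16, 8+12=20
a = 12: 12+12=24
Distinct sums: {-6, -5, -4, -1, 0, 2, 3, 4, 5, 6, 7, 9, 10, 13, 14, 16, 17, 20, 24}
|A + A| = 19

|A + A| = 19


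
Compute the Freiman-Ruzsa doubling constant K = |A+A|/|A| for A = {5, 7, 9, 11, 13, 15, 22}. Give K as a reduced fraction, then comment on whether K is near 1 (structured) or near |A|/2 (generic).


|A| = 7.
Compute A + A by enumerating all 49 pairs.
A + A = {10, 12, 14, 16, 18, 20, 22, 24, 26, 27, 28, 29, 30, 31, 33, 35, 37, 44}, so |A + A| = 18.
K = |A + A| / |A| = 18/7 (already in lowest terms) ≈ 2.5714.
Reference: AP of size 7 gives K = 13/7 ≈ 1.8571; a fully generic set of size 7 gives K ≈ 4.0000.

|A| = 7, |A + A| = 18, K = 18/7.


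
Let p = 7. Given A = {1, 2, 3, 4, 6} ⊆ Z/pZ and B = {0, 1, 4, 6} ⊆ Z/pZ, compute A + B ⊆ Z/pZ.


Work in Z/7Z: reduce every sum a + b modulo 7.
Enumerate all 20 pairs:
a = 1: 1+0=1, 1+1=2, 1+4=5, 1+6=0
a = 2: 2+0=2, 2+1=3, 2+4=6, 2+6=1
a = 3: 3+0=3, 3+1=4, 3+4=0, 3+6=2
a = 4: 4+0=4, 4+1=5, 4+4=1, 4+6=3
a = 6: 6+0=6, 6+1=0, 6+4=3, 6+6=5
Distinct residues collected: {0, 1, 2, 3, 4, 5, 6}
|A + B| = 7 (out of 7 total residues).

A + B = {0, 1, 2, 3, 4, 5, 6}


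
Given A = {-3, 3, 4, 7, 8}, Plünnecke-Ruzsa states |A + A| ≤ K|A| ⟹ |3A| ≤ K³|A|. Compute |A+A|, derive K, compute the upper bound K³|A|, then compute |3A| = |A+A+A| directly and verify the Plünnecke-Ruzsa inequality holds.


|A| = 5.
Step 1: Compute A + A by enumerating all 25 pairs.
A + A = {-6, 0, 1, 4, 5, 6, 7, 8, 10, 11, 12, 14, 15, 16}, so |A + A| = 14.
Step 2: Doubling constant K = |A + A|/|A| = 14/5 = 14/5 ≈ 2.8000.
Step 3: Plünnecke-Ruzsa gives |3A| ≤ K³·|A| = (2.8000)³ · 5 ≈ 109.7600.
Step 4: Compute 3A = A + A + A directly by enumerating all triples (a,b,c) ∈ A³; |3A| = 26.
Step 5: Check 26 ≤ 109.7600? Yes ✓.

K = 14/5, Plünnecke-Ruzsa bound K³|A| ≈ 109.7600, |3A| = 26, inequality holds.


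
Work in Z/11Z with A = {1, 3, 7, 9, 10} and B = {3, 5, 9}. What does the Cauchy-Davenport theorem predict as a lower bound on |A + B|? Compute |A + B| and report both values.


Cauchy-Davenport: |A + B| ≥ min(p, |A| + |B| - 1) for A, B nonempty in Z/pZ.
|A| = 5, |B| = 3, p = 11.
CD lower bound = min(11, 5 + 3 - 1) = min(11, 7) = 7.
Compute A + B mod 11 directly:
a = 1: 1+3=4, 1+5=6, 1+9=10
a = 3: 3+3=6, 3+5=8, 3+9=1
a = 7: 7+3=10, 7+5=1, 7+9=5
a = 9: 9+3=1, 9+5=3, 9+9=7
a = 10: 10+3=2, 10+5=4, 10+9=8
A + B = {1, 2, 3, 4, 5, 6, 7, 8, 10}, so |A + B| = 9.
Verify: 9 ≥ 7? Yes ✓.

CD lower bound = 7, actual |A + B| = 9.


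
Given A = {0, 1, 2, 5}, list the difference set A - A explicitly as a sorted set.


A - A = {a - a' : a, a' ∈ A}.
Compute a - a' for each ordered pair (a, a'):
a = 0: 0-0=0, 0-1=-1, 0-2=-2, 0-5=-5
a = 1: 1-0=1, 1-1=0, 1-2=-1, 1-5=-4
a = 2: 2-0=2, 2-1=1, 2-2=0, 2-5=-3
a = 5: 5-0=5, 5-1=4, 5-2=3, 5-5=0
Collecting distinct values (and noting 0 appears from a-a):
A - A = {-5, -4, -3, -2, -1, 0, 1, 2, 3, 4, 5}
|A - A| = 11

A - A = {-5, -4, -3, -2, -1, 0, 1, 2, 3, 4, 5}


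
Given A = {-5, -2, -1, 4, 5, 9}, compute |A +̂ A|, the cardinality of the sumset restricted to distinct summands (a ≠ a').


Restricted sumset: A +̂ A = {a + a' : a ∈ A, a' ∈ A, a ≠ a'}.
Equivalently, take A + A and drop any sum 2a that is achievable ONLY as a + a for a ∈ A (i.e. sums representable only with equal summands).
Enumerate pairs (a, a') with a < a' (symmetric, so each unordered pair gives one sum; this covers all a ≠ a'):
  -5 + -2 = -7
  -5 + -1 = -6
  -5 + 4 = -1
  -5 + 5 = 0
  -5 + 9 = 4
  -2 + -1 = -3
  -2 + 4 = 2
  -2 + 5 = 3
  -2 + 9 = 7
  -1 + 4 = 3
  -1 + 5 = 4
  -1 + 9 = 8
  4 + 5 = 9
  4 + 9 = 13
  5 + 9 = 14
Collected distinct sums: {-7, -6, -3, -1, 0, 2, 3, 4, 7, 8, 9, 13, 14}
|A +̂ A| = 13
(Reference bound: |A +̂ A| ≥ 2|A| - 3 for |A| ≥ 2, with |A| = 6 giving ≥ 9.)

|A +̂ A| = 13


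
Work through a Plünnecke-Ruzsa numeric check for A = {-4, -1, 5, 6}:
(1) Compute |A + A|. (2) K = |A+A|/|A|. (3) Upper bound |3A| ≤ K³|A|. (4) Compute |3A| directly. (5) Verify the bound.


|A| = 4.
Step 1: Compute A + A by enumerating all 16 pairs.
A + A = {-8, -5, -2, 1, 2, 4, 5, 10, 11, 12}, so |A + A| = 10.
Step 2: Doubling constant K = |A + A|/|A| = 10/4 = 10/4 ≈ 2.5000.
Step 3: Plünnecke-Ruzsa gives |3A| ≤ K³·|A| = (2.5000)³ · 4 ≈ 62.5000.
Step 4: Compute 3A = A + A + A directly by enumerating all triples (a,b,c) ∈ A³; |3A| = 19.
Step 5: Check 19 ≤ 62.5000? Yes ✓.

K = 10/4, Plünnecke-Ruzsa bound K³|A| ≈ 62.5000, |3A| = 19, inequality holds.


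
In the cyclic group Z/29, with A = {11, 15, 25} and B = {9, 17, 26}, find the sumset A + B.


Work in Z/29Z: reduce every sum a + b modulo 29.
Enumerate all 9 pairs:
a = 11: 11+9=20, 11+17=28, 11+26=8
a = 15: 15+9=24, 15+17=3, 15+26=12
a = 25: 25+9=5, 25+17=13, 25+26=22
Distinct residues collected: {3, 5, 8, 12, 13, 20, 22, 24, 28}
|A + B| = 9 (out of 29 total residues).

A + B = {3, 5, 8, 12, 13, 20, 22, 24, 28}


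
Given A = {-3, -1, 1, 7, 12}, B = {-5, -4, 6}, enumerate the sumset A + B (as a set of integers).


A + B = {a + b : a ∈ A, b ∈ B}.
Enumerate all |A|·|B| = 5·3 = 15 pairs (a, b) and collect distinct sums.
a = -3: -3+-5=-8, -3+-4=-7, -3+6=3
a = -1: -1+-5=-6, -1+-4=-5, -1+6=5
a = 1: 1+-5=-4, 1+-4=-3, 1+6=7
a = 7: 7+-5=2, 7+-4=3, 7+6=13
a = 12: 12+-5=7, 12+-4=8, 12+6=18
Collecting distinct sums: A + B = {-8, -7, -6, -5, -4, -3, 2, 3, 5, 7, 8, 13, 18}
|A + B| = 13

A + B = {-8, -7, -6, -5, -4, -3, 2, 3, 5, 7, 8, 13, 18}


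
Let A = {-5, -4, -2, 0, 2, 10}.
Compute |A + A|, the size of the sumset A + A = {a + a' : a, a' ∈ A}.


A + A = {a + a' : a, a' ∈ A}; |A| = 6.
General bounds: 2|A| - 1 ≤ |A + A| ≤ |A|(|A|+1)/2, i.e. 11 ≤ |A + A| ≤ 21.
Lower bound 2|A|-1 is attained iff A is an arithmetic progression.
Enumerate sums a + a' for a ≤ a' (symmetric, so this suffices):
a = -5: -5+-5=-10, -5+-4=-9, -5+-2=-7, -5+0=-5, -5+2=-3, -5+10=5
a = -4: -4+-4=-8, -4+-2=-6, -4+0=-4, -4+2=-2, -4+10=6
a = -2: -2+-2=-4, -2+0=-2, -2+2=0, -2+10=8
a = 0: 0+0=0, 0+2=2, 0+10=10
a = 2: 2+2=4, 2+10=12
a = 10: 10+10=20
Distinct sums: {-10, -9, -8, -7, -6, -5, -4, -3, -2, 0, 2, 4, 5, 6, 8, 10, 12, 20}
|A + A| = 18

|A + A| = 18


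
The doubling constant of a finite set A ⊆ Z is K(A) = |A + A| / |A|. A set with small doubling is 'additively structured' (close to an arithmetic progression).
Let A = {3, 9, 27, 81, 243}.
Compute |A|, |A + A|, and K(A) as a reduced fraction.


|A| = 5.
Compute A + A by enumerating all 25 pairs.
A + A = {6, 12, 18, 30, 36, 54, 84, 90, 108, 162, 246, 252, 270, 324, 486}, so |A + A| = 15.
K = |A + A| / |A| = 15/5 = 3/1 ≈ 3.0000.
Reference: AP of size 5 gives K = 9/5 ≈ 1.8000; a fully generic set of size 5 gives K ≈ 3.0000.

|A| = 5, |A + A| = 15, K = 15/5 = 3/1.


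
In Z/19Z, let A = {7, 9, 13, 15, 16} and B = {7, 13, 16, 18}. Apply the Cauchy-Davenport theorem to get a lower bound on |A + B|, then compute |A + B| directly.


Cauchy-Davenport: |A + B| ≥ min(p, |A| + |B| - 1) for A, B nonempty in Z/pZ.
|A| = 5, |B| = 4, p = 19.
CD lower bound = min(19, 5 + 4 - 1) = min(19, 8) = 8.
Compute A + B mod 19 directly:
a = 7: 7+7=14, 7+13=1, 7+16=4, 7+18=6
a = 9: 9+7=16, 9+13=3, 9+16=6, 9+18=8
a = 13: 13+7=1, 13+13=7, 13+16=10, 13+18=12
a = 15: 15+7=3, 15+13=9, 15+16=12, 15+18=14
a = 16: 16+7=4, 16+13=10, 16+16=13, 16+18=15
A + B = {1, 3, 4, 6, 7, 8, 9, 10, 12, 13, 14, 15, 16}, so |A + B| = 13.
Verify: 13 ≥ 8? Yes ✓.

CD lower bound = 8, actual |A + B| = 13.


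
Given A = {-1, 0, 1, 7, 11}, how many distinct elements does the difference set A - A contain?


A - A = {a - a' : a, a' ∈ A}; |A| = 5.
Bounds: 2|A|-1 ≤ |A - A| ≤ |A|² - |A| + 1, i.e. 9 ≤ |A - A| ≤ 21.
Note: 0 ∈ A - A always (from a - a). The set is symmetric: if d ∈ A - A then -d ∈ A - A.
Enumerate nonzero differences d = a - a' with a > a' (then include -d):
Positive differences: {1, 2, 4, 6, 7, 8, 10, 11, 12}
Full difference set: {0} ∪ (positive diffs) ∪ (negative diffs).
|A - A| = 1 + 2·9 = 19 (matches direct enumeration: 19).

|A - A| = 19


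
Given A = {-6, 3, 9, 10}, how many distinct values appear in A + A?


A + A = {a + a' : a, a' ∈ A}; |A| = 4.
General bounds: 2|A| - 1 ≤ |A + A| ≤ |A|(|A|+1)/2, i.e. 7 ≤ |A + A| ≤ 10.
Lower bound 2|A|-1 is attained iff A is an arithmetic progression.
Enumerate sums a + a' for a ≤ a' (symmetric, so this suffices):
a = -6: -6+-6=-12, -6+3=-3, -6+9=3, -6+10=4
a = 3: 3+3=6, 3+9=12, 3+10=13
a = 9: 9+9=18, 9+10=19
a = 10: 10+10=20
Distinct sums: {-12, -3, 3, 4, 6, 12, 13, 18, 19, 20}
|A + A| = 10

|A + A| = 10


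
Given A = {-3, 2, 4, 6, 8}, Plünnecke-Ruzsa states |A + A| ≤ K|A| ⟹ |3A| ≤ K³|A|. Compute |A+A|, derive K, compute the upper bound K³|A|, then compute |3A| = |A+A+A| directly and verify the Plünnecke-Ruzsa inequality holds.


|A| = 5.
Step 1: Compute A + A by enumerating all 25 pairs.
A + A = {-6, -1, 1, 3, 4, 5, 6, 8, 10, 12, 14, 16}, so |A + A| = 12.
Step 2: Doubling constant K = |A + A|/|A| = 12/5 = 12/5 ≈ 2.4000.
Step 3: Plünnecke-Ruzsa gives |3A| ≤ K³·|A| = (2.4000)³ · 5 ≈ 69.1200.
Step 4: Compute 3A = A + A + A directly by enumerating all triples (a,b,c) ∈ A³; |3A| = 22.
Step 5: Check 22 ≤ 69.1200? Yes ✓.

K = 12/5, Plünnecke-Ruzsa bound K³|A| ≈ 69.1200, |3A| = 22, inequality holds.


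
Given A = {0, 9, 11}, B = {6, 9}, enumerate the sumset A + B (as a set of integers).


A + B = {a + b : a ∈ A, b ∈ B}.
Enumerate all |A|·|B| = 3·2 = 6 pairs (a, b) and collect distinct sums.
a = 0: 0+6=6, 0+9=9
a = 9: 9+6=15, 9+9=18
a = 11: 11+6=17, 11+9=20
Collecting distinct sums: A + B = {6, 9, 15, 17, 18, 20}
|A + B| = 6

A + B = {6, 9, 15, 17, 18, 20}


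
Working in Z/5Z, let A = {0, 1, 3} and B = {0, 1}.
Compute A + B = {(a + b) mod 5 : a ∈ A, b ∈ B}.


Work in Z/5Z: reduce every sum a + b modulo 5.
Enumerate all 6 pairs:
a = 0: 0+0=0, 0+1=1
a = 1: 1+0=1, 1+1=2
a = 3: 3+0=3, 3+1=4
Distinct residues collected: {0, 1, 2, 3, 4}
|A + B| = 5 (out of 5 total residues).

A + B = {0, 1, 2, 3, 4}


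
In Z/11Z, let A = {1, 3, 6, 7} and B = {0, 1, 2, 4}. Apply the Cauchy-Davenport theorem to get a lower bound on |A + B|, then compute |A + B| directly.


Cauchy-Davenport: |A + B| ≥ min(p, |A| + |B| - 1) for A, B nonempty in Z/pZ.
|A| = 4, |B| = 4, p = 11.
CD lower bound = min(11, 4 + 4 - 1) = min(11, 7) = 7.
Compute A + B mod 11 directly:
a = 1: 1+0=1, 1+1=2, 1+2=3, 1+4=5
a = 3: 3+0=3, 3+1=4, 3+2=5, 3+4=7
a = 6: 6+0=6, 6+1=7, 6+2=8, 6+4=10
a = 7: 7+0=7, 7+1=8, 7+2=9, 7+4=0
A + B = {0, 1, 2, 3, 4, 5, 6, 7, 8, 9, 10}, so |A + B| = 11.
Verify: 11 ≥ 7? Yes ✓.

CD lower bound = 7, actual |A + B| = 11.


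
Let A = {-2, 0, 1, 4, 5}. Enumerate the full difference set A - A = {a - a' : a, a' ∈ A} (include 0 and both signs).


A - A = {a - a' : a, a' ∈ A}.
Compute a - a' for each ordered pair (a, a'):
a = -2: -2--2=0, -2-0=-2, -2-1=-3, -2-4=-6, -2-5=-7
a = 0: 0--2=2, 0-0=0, 0-1=-1, 0-4=-4, 0-5=-5
a = 1: 1--2=3, 1-0=1, 1-1=0, 1-4=-3, 1-5=-4
a = 4: 4--2=6, 4-0=4, 4-1=3, 4-4=0, 4-5=-1
a = 5: 5--2=7, 5-0=5, 5-1=4, 5-4=1, 5-5=0
Collecting distinct values (and noting 0 appears from a-a):
A - A = {-7, -6, -5, -4, -3, -2, -1, 0, 1, 2, 3, 4, 5, 6, 7}
|A - A| = 15

A - A = {-7, -6, -5, -4, -3, -2, -1, 0, 1, 2, 3, 4, 5, 6, 7}


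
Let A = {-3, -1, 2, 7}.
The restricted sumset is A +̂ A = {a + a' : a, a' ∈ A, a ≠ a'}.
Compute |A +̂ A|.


Restricted sumset: A +̂ A = {a + a' : a ∈ A, a' ∈ A, a ≠ a'}.
Equivalently, take A + A and drop any sum 2a that is achievable ONLY as a + a for a ∈ A (i.e. sums representable only with equal summands).
Enumerate pairs (a, a') with a < a' (symmetric, so each unordered pair gives one sum; this covers all a ≠ a'):
  -3 + -1 = -4
  -3 + 2 = -1
  -3 + 7 = 4
  -1 + 2 = 1
  -1 + 7 = 6
  2 + 7 = 9
Collected distinct sums: {-4, -1, 1, 4, 6, 9}
|A +̂ A| = 6
(Reference bound: |A +̂ A| ≥ 2|A| - 3 for |A| ≥ 2, with |A| = 4 giving ≥ 5.)

|A +̂ A| = 6


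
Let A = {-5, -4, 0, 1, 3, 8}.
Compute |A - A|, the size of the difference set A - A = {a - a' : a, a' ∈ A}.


A - A = {a - a' : a, a' ∈ A}; |A| = 6.
Bounds: 2|A|-1 ≤ |A - A| ≤ |A|² - |A| + 1, i.e. 11 ≤ |A - A| ≤ 31.
Note: 0 ∈ A - A always (from a - a). The set is symmetric: if d ∈ A - A then -d ∈ A - A.
Enumerate nonzero differences d = a - a' with a > a' (then include -d):
Positive differences: {1, 2, 3, 4, 5, 6, 7, 8, 12, 13}
Full difference set: {0} ∪ (positive diffs) ∪ (negative diffs).
|A - A| = 1 + 2·10 = 21 (matches direct enumeration: 21).

|A - A| = 21


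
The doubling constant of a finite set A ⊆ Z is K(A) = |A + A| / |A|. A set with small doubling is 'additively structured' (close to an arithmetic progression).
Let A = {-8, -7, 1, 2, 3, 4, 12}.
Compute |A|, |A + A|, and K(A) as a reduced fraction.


|A| = 7.
Compute A + A by enumerating all 49 pairs.
A + A = {-16, -15, -14, -7, -6, -5, -4, -3, 2, 3, 4, 5, 6, 7, 8, 13, 14, 15, 16, 24}, so |A + A| = 20.
K = |A + A| / |A| = 20/7 (already in lowest terms) ≈ 2.8571.
Reference: AP of size 7 gives K = 13/7 ≈ 1.8571; a fully generic set of size 7 gives K ≈ 4.0000.

|A| = 7, |A + A| = 20, K = 20/7.


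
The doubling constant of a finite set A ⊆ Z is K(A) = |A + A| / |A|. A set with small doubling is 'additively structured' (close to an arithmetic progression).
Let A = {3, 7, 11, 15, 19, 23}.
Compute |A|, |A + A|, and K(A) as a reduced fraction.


|A| = 6.
Compute A + A by enumerating all 36 pairs.
A + A = {6, 10, 14, 18, 22, 26, 30, 34, 38, 42, 46}, so |A + A| = 11.
K = |A + A| / |A| = 11/6 (already in lowest terms) ≈ 1.8333.
Reference: AP of size 6 gives K = 11/6 ≈ 1.8333; a fully generic set of size 6 gives K ≈ 3.5000.

|A| = 6, |A + A| = 11, K = 11/6.


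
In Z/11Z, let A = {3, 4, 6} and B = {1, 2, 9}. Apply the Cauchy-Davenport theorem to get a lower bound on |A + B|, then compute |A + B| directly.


Cauchy-Davenport: |A + B| ≥ min(p, |A| + |B| - 1) for A, B nonempty in Z/pZ.
|A| = 3, |B| = 3, p = 11.
CD lower bound = min(11, 3 + 3 - 1) = min(11, 5) = 5.
Compute A + B mod 11 directly:
a = 3: 3+1=4, 3+2=5, 3+9=1
a = 4: 4+1=5, 4+2=6, 4+9=2
a = 6: 6+1=7, 6+2=8, 6+9=4
A + B = {1, 2, 4, 5, 6, 7, 8}, so |A + B| = 7.
Verify: 7 ≥ 5? Yes ✓.

CD lower bound = 5, actual |A + B| = 7.


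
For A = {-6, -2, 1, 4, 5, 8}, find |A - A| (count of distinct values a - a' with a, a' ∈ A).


A - A = {a - a' : a, a' ∈ A}; |A| = 6.
Bounds: 2|A|-1 ≤ |A - A| ≤ |A|² - |A| + 1, i.e. 11 ≤ |A - A| ≤ 31.
Note: 0 ∈ A - A always (from a - a). The set is symmetric: if d ∈ A - A then -d ∈ A - A.
Enumerate nonzero differences d = a - a' with a > a' (then include -d):
Positive differences: {1, 3, 4, 6, 7, 10, 11, 14}
Full difference set: {0} ∪ (positive diffs) ∪ (negative diffs).
|A - A| = 1 + 2·8 = 17 (matches direct enumeration: 17).

|A - A| = 17


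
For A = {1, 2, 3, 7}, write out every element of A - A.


A - A = {a - a' : a, a' ∈ A}.
Compute a - a' for each ordered pair (a, a'):
a = 1: 1-1=0, 1-2=-1, 1-3=-2, 1-7=-6
a = 2: 2-1=1, 2-2=0, 2-3=-1, 2-7=-5
a = 3: 3-1=2, 3-2=1, 3-3=0, 3-7=-4
a = 7: 7-1=6, 7-2=5, 7-3=4, 7-7=0
Collecting distinct values (and noting 0 appears from a-a):
A - A = {-6, -5, -4, -2, -1, 0, 1, 2, 4, 5, 6}
|A - A| = 11

A - A = {-6, -5, -4, -2, -1, 0, 1, 2, 4, 5, 6}


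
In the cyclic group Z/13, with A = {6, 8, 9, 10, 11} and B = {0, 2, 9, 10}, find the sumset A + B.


Work in Z/13Z: reduce every sum a + b modulo 13.
Enumerate all 20 pairs:
a = 6: 6+0=6, 6+2=8, 6+9=2, 6+10=3
a = 8: 8+0=8, 8+2=10, 8+9=4, 8+10=5
a = 9: 9+0=9, 9+2=11, 9+9=5, 9+10=6
a = 10: 10+0=10, 10+2=12, 10+9=6, 10+10=7
a = 11: 11+0=11, 11+2=0, 11+9=7, 11+10=8
Distinct residues collected: {0, 2, 3, 4, 5, 6, 7, 8, 9, 10, 11, 12}
|A + B| = 12 (out of 13 total residues).

A + B = {0, 2, 3, 4, 5, 6, 7, 8, 9, 10, 11, 12}


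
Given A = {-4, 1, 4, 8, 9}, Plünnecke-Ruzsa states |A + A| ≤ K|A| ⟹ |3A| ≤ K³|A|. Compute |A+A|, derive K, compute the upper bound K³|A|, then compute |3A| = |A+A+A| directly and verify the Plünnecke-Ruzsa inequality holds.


|A| = 5.
Step 1: Compute A + A by enumerating all 25 pairs.
A + A = {-8, -3, 0, 2, 4, 5, 8, 9, 10, 12, 13, 16, 17, 18}, so |A + A| = 14.
Step 2: Doubling constant K = |A + A|/|A| = 14/5 = 14/5 ≈ 2.8000.
Step 3: Plünnecke-Ruzsa gives |3A| ≤ K³·|A| = (2.8000)³ · 5 ≈ 109.7600.
Step 4: Compute 3A = A + A + A directly by enumerating all triples (a,b,c) ∈ A³; |3A| = 28.
Step 5: Check 28 ≤ 109.7600? Yes ✓.

K = 14/5, Plünnecke-Ruzsa bound K³|A| ≈ 109.7600, |3A| = 28, inequality holds.


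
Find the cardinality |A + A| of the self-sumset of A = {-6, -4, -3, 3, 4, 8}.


A + A = {a + a' : a, a' ∈ A}; |A| = 6.
General bounds: 2|A| - 1 ≤ |A + A| ≤ |A|(|A|+1)/2, i.e. 11 ≤ |A + A| ≤ 21.
Lower bound 2|A|-1 is attained iff A is an arithmetic progression.
Enumerate sums a + a' for a ≤ a' (symmetric, so this suffices):
a = -6: -6+-6=-12, -6+-4=-10, -6+-3=-9, -6+3=-3, -6+4=-2, -6+8=2
a = -4: -4+-4=-8, -4+-3=-7, -4+3=-1, -4+4=0, -4+8=4
a = -3: -3+-3=-6, -3+3=0, -3+4=1, -3+8=5
a = 3: 3+3=6, 3+4=7, 3+8=11
a = 4: 4+4=8, 4+8=12
a = 8: 8+8=16
Distinct sums: {-12, -10, -9, -8, -7, -6, -3, -2, -1, 0, 1, 2, 4, 5, 6, 7, 8, 11, 12, 16}
|A + A| = 20

|A + A| = 20


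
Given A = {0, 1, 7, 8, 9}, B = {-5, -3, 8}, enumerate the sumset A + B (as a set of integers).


A + B = {a + b : a ∈ A, b ∈ B}.
Enumerate all |A|·|B| = 5·3 = 15 pairs (a, b) and collect distinct sums.
a = 0: 0+-5=-5, 0+-3=-3, 0+8=8
a = 1: 1+-5=-4, 1+-3=-2, 1+8=9
a = 7: 7+-5=2, 7+-3=4, 7+8=15
a = 8: 8+-5=3, 8+-3=5, 8+8=16
a = 9: 9+-5=4, 9+-3=6, 9+8=17
Collecting distinct sums: A + B = {-5, -4, -3, -2, 2, 3, 4, 5, 6, 8, 9, 15, 16, 17}
|A + B| = 14

A + B = {-5, -4, -3, -2, 2, 3, 4, 5, 6, 8, 9, 15, 16, 17}


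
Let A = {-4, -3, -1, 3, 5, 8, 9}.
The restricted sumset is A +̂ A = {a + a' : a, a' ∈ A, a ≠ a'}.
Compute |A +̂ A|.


Restricted sumset: A +̂ A = {a + a' : a ∈ A, a' ∈ A, a ≠ a'}.
Equivalently, take A + A and drop any sum 2a that is achievable ONLY as a + a for a ∈ A (i.e. sums representable only with equal summands).
Enumerate pairs (a, a') with a < a' (symmetric, so each unordered pair gives one sum; this covers all a ≠ a'):
  -4 + -3 = -7
  -4 + -1 = -5
  -4 + 3 = -1
  -4 + 5 = 1
  -4 + 8 = 4
  -4 + 9 = 5
  -3 + -1 = -4
  -3 + 3 = 0
  -3 + 5 = 2
  -3 + 8 = 5
  -3 + 9 = 6
  -1 + 3 = 2
  -1 + 5 = 4
  -1 + 8 = 7
  -1 + 9 = 8
  3 + 5 = 8
  3 + 8 = 11
  3 + 9 = 12
  5 + 8 = 13
  5 + 9 = 14
  8 + 9 = 17
Collected distinct sums: {-7, -5, -4, -1, 0, 1, 2, 4, 5, 6, 7, 8, 11, 12, 13, 14, 17}
|A +̂ A| = 17
(Reference bound: |A +̂ A| ≥ 2|A| - 3 for |A| ≥ 2, with |A| = 7 giving ≥ 11.)

|A +̂ A| = 17


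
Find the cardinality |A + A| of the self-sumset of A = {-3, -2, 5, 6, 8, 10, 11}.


A + A = {a + a' : a, a' ∈ A}; |A| = 7.
General bounds: 2|A| - 1 ≤ |A + A| ≤ |A|(|A|+1)/2, i.e. 13 ≤ |A + A| ≤ 28.
Lower bound 2|A|-1 is attained iff A is an arithmetic progression.
Enumerate sums a + a' for a ≤ a' (symmetric, so this suffices):
a = -3: -3+-3=-6, -3+-2=-5, -3+5=2, -3+6=3, -3+8=5, -3+10=7, -3+11=8
a = -2: -2+-2=-4, -2+5=3, -2+6=4, -2+8=6, -2+10=8, -2+11=9
a = 5: 5+5=10, 5+6=11, 5+8=13, 5+10=15, 5+11=16
a = 6: 6+6=12, 6+8=14, 6+10=16, 6+11=17
a = 8: 8+8=16, 8+10=18, 8+11=19
a = 10: 10+10=20, 10+11=21
a = 11: 11+11=22
Distinct sums: {-6, -5, -4, 2, 3, 4, 5, 6, 7, 8, 9, 10, 11, 12, 13, 14, 15, 16, 17, 18, 19, 20, 21, 22}
|A + A| = 24

|A + A| = 24


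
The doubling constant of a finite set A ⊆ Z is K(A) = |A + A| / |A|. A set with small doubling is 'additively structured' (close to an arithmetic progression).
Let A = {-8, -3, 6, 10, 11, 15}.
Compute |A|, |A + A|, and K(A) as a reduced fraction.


|A| = 6.
Compute A + A by enumerating all 36 pairs.
A + A = {-16, -11, -6, -2, 2, 3, 7, 8, 12, 16, 17, 20, 21, 22, 25, 26, 30}, so |A + A| = 17.
K = |A + A| / |A| = 17/6 (already in lowest terms) ≈ 2.8333.
Reference: AP of size 6 gives K = 11/6 ≈ 1.8333; a fully generic set of size 6 gives K ≈ 3.5000.

|A| = 6, |A + A| = 17, K = 17/6.


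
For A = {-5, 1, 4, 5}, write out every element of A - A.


A - A = {a - a' : a, a' ∈ A}.
Compute a - a' for each ordered pair (a, a'):
a = -5: -5--5=0, -5-1=-6, -5-4=-9, -5-5=-10
a = 1: 1--5=6, 1-1=0, 1-4=-3, 1-5=-4
a = 4: 4--5=9, 4-1=3, 4-4=0, 4-5=-1
a = 5: 5--5=10, 5-1=4, 5-4=1, 5-5=0
Collecting distinct values (and noting 0 appears from a-a):
A - A = {-10, -9, -6, -4, -3, -1, 0, 1, 3, 4, 6, 9, 10}
|A - A| = 13

A - A = {-10, -9, -6, -4, -3, -1, 0, 1, 3, 4, 6, 9, 10}


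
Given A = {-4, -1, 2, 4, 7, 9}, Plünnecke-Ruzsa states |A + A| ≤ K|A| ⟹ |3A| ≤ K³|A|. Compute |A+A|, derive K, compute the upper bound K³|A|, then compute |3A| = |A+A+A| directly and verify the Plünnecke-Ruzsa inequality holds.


|A| = 6.
Step 1: Compute A + A by enumerating all 36 pairs.
A + A = {-8, -5, -2, 0, 1, 3, 4, 5, 6, 8, 9, 11, 13, 14, 16, 18}, so |A + A| = 16.
Step 2: Doubling constant K = |A + A|/|A| = 16/6 = 16/6 ≈ 2.6667.
Step 3: Plünnecke-Ruzsa gives |3A| ≤ K³·|A| = (2.6667)³ · 6 ≈ 113.7778.
Step 4: Compute 3A = A + A + A directly by enumerating all triples (a,b,c) ∈ A³; |3A| = 31.
Step 5: Check 31 ≤ 113.7778? Yes ✓.

K = 16/6, Plünnecke-Ruzsa bound K³|A| ≈ 113.7778, |3A| = 31, inequality holds.


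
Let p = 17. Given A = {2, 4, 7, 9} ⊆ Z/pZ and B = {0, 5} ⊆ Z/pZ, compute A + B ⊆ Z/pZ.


Work in Z/17Z: reduce every sum a + b modulo 17.
Enumerate all 8 pairs:
a = 2: 2+0=2, 2+5=7
a = 4: 4+0=4, 4+5=9
a = 7: 7+0=7, 7+5=12
a = 9: 9+0=9, 9+5=14
Distinct residues collected: {2, 4, 7, 9, 12, 14}
|A + B| = 6 (out of 17 total residues).

A + B = {2, 4, 7, 9, 12, 14}


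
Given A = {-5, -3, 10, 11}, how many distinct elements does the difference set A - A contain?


A - A = {a - a' : a, a' ∈ A}; |A| = 4.
Bounds: 2|A|-1 ≤ |A - A| ≤ |A|² - |A| + 1, i.e. 7 ≤ |A - A| ≤ 13.
Note: 0 ∈ A - A always (from a - a). The set is symmetric: if d ∈ A - A then -d ∈ A - A.
Enumerate nonzero differences d = a - a' with a > a' (then include -d):
Positive differences: {1, 2, 13, 14, 15, 16}
Full difference set: {0} ∪ (positive diffs) ∪ (negative diffs).
|A - A| = 1 + 2·6 = 13 (matches direct enumeration: 13).

|A - A| = 13


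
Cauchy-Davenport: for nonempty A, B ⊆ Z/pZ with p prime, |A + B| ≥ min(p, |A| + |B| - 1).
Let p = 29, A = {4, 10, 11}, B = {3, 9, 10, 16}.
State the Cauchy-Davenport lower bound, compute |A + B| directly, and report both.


Cauchy-Davenport: |A + B| ≥ min(p, |A| + |B| - 1) for A, B nonempty in Z/pZ.
|A| = 3, |B| = 4, p = 29.
CD lower bound = min(29, 3 + 4 - 1) = min(29, 6) = 6.
Compute A + B mod 29 directly:
a = 4: 4+3=7, 4+9=13, 4+10=14, 4+16=20
a = 10: 10+3=13, 10+9=19, 10+10=20, 10+16=26
a = 11: 11+3=14, 11+9=20, 11+10=21, 11+16=27
A + B = {7, 13, 14, 19, 20, 21, 26, 27}, so |A + B| = 8.
Verify: 8 ≥ 6? Yes ✓.

CD lower bound = 6, actual |A + B| = 8.


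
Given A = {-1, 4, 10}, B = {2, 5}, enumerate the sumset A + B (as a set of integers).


A + B = {a + b : a ∈ A, b ∈ B}.
Enumerate all |A|·|B| = 3·2 = 6 pairs (a, b) and collect distinct sums.
a = -1: -1+2=1, -1+5=4
a = 4: 4+2=6, 4+5=9
a = 10: 10+2=12, 10+5=15
Collecting distinct sums: A + B = {1, 4, 6, 9, 12, 15}
|A + B| = 6

A + B = {1, 4, 6, 9, 12, 15}


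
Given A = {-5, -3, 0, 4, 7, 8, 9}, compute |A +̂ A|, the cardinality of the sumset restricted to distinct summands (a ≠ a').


Restricted sumset: A +̂ A = {a + a' : a ∈ A, a' ∈ A, a ≠ a'}.
Equivalently, take A + A and drop any sum 2a that is achievable ONLY as a + a for a ∈ A (i.e. sums representable only with equal summands).
Enumerate pairs (a, a') with a < a' (symmetric, so each unordered pair gives one sum; this covers all a ≠ a'):
  -5 + -3 = -8
  -5 + 0 = -5
  -5 + 4 = -1
  -5 + 7 = 2
  -5 + 8 = 3
  -5 + 9 = 4
  -3 + 0 = -3
  -3 + 4 = 1
  -3 + 7 = 4
  -3 + 8 = 5
  -3 + 9 = 6
  0 + 4 = 4
  0 + 7 = 7
  0 + 8 = 8
  0 + 9 = 9
  4 + 7 = 11
  4 + 8 = 12
  4 + 9 = 13
  7 + 8 = 15
  7 + 9 = 16
  8 + 9 = 17
Collected distinct sums: {-8, -5, -3, -1, 1, 2, 3, 4, 5, 6, 7, 8, 9, 11, 12, 13, 15, 16, 17}
|A +̂ A| = 19
(Reference bound: |A +̂ A| ≥ 2|A| - 3 for |A| ≥ 2, with |A| = 7 giving ≥ 11.)

|A +̂ A| = 19


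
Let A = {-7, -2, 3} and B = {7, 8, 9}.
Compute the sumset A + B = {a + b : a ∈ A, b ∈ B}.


A + B = {a + b : a ∈ A, b ∈ B}.
Enumerate all |A|·|B| = 3·3 = 9 pairs (a, b) and collect distinct sums.
a = -7: -7+7=0, -7+8=1, -7+9=2
a = -2: -2+7=5, -2+8=6, -2+9=7
a = 3: 3+7=10, 3+8=11, 3+9=12
Collecting distinct sums: A + B = {0, 1, 2, 5, 6, 7, 10, 11, 12}
|A + B| = 9

A + B = {0, 1, 2, 5, 6, 7, 10, 11, 12}


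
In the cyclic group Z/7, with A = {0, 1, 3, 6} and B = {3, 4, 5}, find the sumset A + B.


Work in Z/7Z: reduce every sum a + b modulo 7.
Enumerate all 12 pairs:
a = 0: 0+3=3, 0+4=4, 0+5=5
a = 1: 1+3=4, 1+4=5, 1+5=6
a = 3: 3+3=6, 3+4=0, 3+5=1
a = 6: 6+3=2, 6+4=3, 6+5=4
Distinct residues collected: {0, 1, 2, 3, 4, 5, 6}
|A + B| = 7 (out of 7 total residues).

A + B = {0, 1, 2, 3, 4, 5, 6}


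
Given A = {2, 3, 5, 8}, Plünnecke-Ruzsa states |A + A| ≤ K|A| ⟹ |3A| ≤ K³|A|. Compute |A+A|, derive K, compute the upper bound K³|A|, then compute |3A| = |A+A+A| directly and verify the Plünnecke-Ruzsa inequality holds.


|A| = 4.
Step 1: Compute A + A by enumerating all 16 pairs.
A + A = {4, 5, 6, 7, 8, 10, 11, 13, 16}, so |A + A| = 9.
Step 2: Doubling constant K = |A + A|/|A| = 9/4 = 9/4 ≈ 2.2500.
Step 3: Plünnecke-Ruzsa gives |3A| ≤ K³·|A| = (2.2500)³ · 4 ≈ 45.5625.
Step 4: Compute 3A = A + A + A directly by enumerating all triples (a,b,c) ∈ A³; |3A| = 15.
Step 5: Check 15 ≤ 45.5625? Yes ✓.

K = 9/4, Plünnecke-Ruzsa bound K³|A| ≈ 45.5625, |3A| = 15, inequality holds.


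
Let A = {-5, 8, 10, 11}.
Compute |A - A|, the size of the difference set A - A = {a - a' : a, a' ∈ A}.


A - A = {a - a' : a, a' ∈ A}; |A| = 4.
Bounds: 2|A|-1 ≤ |A - A| ≤ |A|² - |A| + 1, i.e. 7 ≤ |A - A| ≤ 13.
Note: 0 ∈ A - A always (from a - a). The set is symmetric: if d ∈ A - A then -d ∈ A - A.
Enumerate nonzero differences d = a - a' with a > a' (then include -d):
Positive differences: {1, 2, 3, 13, 15, 16}
Full difference set: {0} ∪ (positive diffs) ∪ (negative diffs).
|A - A| = 1 + 2·6 = 13 (matches direct enumeration: 13).

|A - A| = 13


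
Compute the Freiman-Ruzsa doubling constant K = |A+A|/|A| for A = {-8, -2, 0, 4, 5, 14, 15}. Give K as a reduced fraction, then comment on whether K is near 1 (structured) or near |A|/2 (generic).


|A| = 7.
Compute A + A by enumerating all 49 pairs.
A + A = {-16, -10, -8, -4, -3, -2, 0, 2, 3, 4, 5, 6, 7, 8, 9, 10, 12, 13, 14, 15, 18, 19, 20, 28, 29, 30}, so |A + A| = 26.
K = |A + A| / |A| = 26/7 (already in lowest terms) ≈ 3.7143.
Reference: AP of size 7 gives K = 13/7 ≈ 1.8571; a fully generic set of size 7 gives K ≈ 4.0000.

|A| = 7, |A + A| = 26, K = 26/7.


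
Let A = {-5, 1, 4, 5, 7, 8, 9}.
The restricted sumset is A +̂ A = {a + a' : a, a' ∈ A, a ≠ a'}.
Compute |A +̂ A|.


Restricted sumset: A +̂ A = {a + a' : a ∈ A, a' ∈ A, a ≠ a'}.
Equivalently, take A + A and drop any sum 2a that is achievable ONLY as a + a for a ∈ A (i.e. sums representable only with equal summands).
Enumerate pairs (a, a') with a < a' (symmetric, so each unordered pair gives one sum; this covers all a ≠ a'):
  -5 + 1 = -4
  -5 + 4 = -1
  -5 + 5 = 0
  -5 + 7 = 2
  -5 + 8 = 3
  -5 + 9 = 4
  1 + 4 = 5
  1 + 5 = 6
  1 + 7 = 8
  1 + 8 = 9
  1 + 9 = 10
  4 + 5 = 9
  4 + 7 = 11
  4 + 8 = 12
  4 + 9 = 13
  5 + 7 = 12
  5 + 8 = 13
  5 + 9 = 14
  7 + 8 = 15
  7 + 9 = 16
  8 + 9 = 17
Collected distinct sums: {-4, -1, 0, 2, 3, 4, 5, 6, 8, 9, 10, 11, 12, 13, 14, 15, 16, 17}
|A +̂ A| = 18
(Reference bound: |A +̂ A| ≥ 2|A| - 3 for |A| ≥ 2, with |A| = 7 giving ≥ 11.)

|A +̂ A| = 18


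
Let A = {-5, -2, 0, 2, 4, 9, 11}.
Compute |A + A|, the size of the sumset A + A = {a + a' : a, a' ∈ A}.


A + A = {a + a' : a, a' ∈ A}; |A| = 7.
General bounds: 2|A| - 1 ≤ |A + A| ≤ |A|(|A|+1)/2, i.e. 13 ≤ |A + A| ≤ 28.
Lower bound 2|A|-1 is attained iff A is an arithmetic progression.
Enumerate sums a + a' for a ≤ a' (symmetric, so this suffices):
a = -5: -5+-5=-10, -5+-2=-7, -5+0=-5, -5+2=-3, -5+4=-1, -5+9=4, -5+11=6
a = -2: -2+-2=-4, -2+0=-2, -2+2=0, -2+4=2, -2+9=7, -2+11=9
a = 0: 0+0=0, 0+2=2, 0+4=4, 0+9=9, 0+11=11
a = 2: 2+2=4, 2+4=6, 2+9=11, 2+11=13
a = 4: 4+4=8, 4+9=13, 4+11=15
a = 9: 9+9=18, 9+11=20
a = 11: 11+11=22
Distinct sums: {-10, -7, -5, -4, -3, -2, -1, 0, 2, 4, 6, 7, 8, 9, 11, 13, 15, 18, 20, 22}
|A + A| = 20

|A + A| = 20
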